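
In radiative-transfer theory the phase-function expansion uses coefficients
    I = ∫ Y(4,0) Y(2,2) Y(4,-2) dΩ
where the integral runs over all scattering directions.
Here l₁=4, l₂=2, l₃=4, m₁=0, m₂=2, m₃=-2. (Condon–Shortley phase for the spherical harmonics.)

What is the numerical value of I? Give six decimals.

-0.190365

Checks pass: Σm=0; 10 even; l₃=4∈[2,6].
(2·4+1)(2·2+1)(2·4+1) = 405
Δ: 2! 6! 2! / 11! → 1/13860
sum: t=0:+1/192 t=1:−1/36 t=2:+1/192 = -5/288
3j²(4 2 4; 0 0 0) = Δ·Π!·Σ² = 20/693  (sign -1)
sum: t=2:+1/192 = 1/192
3j²(4 2 4; 0 2 -2) = Δ·Π!·Σ² = 3/77  (sign +1)
combine: 4πI² = 405·20/693·3/77 = 2700/5929
take √, sign -1: I = -0.19036462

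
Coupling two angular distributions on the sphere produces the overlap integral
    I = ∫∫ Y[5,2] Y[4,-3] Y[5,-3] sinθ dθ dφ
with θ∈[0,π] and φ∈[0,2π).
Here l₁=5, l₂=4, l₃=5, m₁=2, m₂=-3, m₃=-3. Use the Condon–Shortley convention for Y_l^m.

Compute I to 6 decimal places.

m-sum = 2 − 3 − 3 = -4 ≠ 0 ⇒ I = 0

0.000000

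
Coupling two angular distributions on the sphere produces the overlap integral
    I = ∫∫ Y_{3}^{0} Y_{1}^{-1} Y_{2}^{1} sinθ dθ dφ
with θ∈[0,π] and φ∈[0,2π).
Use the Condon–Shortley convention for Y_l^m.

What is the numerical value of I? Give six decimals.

0.143048

m-sum 0 ✓  L=6 even ✓  2≤2≤4 ✓
Π(2lᵢ+1) = 7×3×5 = 105
triangle coeff Δ(3,1,2) = 1/105
Σ_t [1,1]: t=1:−1/4 = -1/4
(3j)²=3/35 [(3 1 2; 0 0 0)], sign=-1
Σ_t [0,0]: t=0:+1/12 = 1/12
(3j)²=1/35 [(3 1 2; 0 -1 1)], sign=-1
⇒ 4πI² = 9/35
I = (+1)√(9/35/(4π)) = 0.14304817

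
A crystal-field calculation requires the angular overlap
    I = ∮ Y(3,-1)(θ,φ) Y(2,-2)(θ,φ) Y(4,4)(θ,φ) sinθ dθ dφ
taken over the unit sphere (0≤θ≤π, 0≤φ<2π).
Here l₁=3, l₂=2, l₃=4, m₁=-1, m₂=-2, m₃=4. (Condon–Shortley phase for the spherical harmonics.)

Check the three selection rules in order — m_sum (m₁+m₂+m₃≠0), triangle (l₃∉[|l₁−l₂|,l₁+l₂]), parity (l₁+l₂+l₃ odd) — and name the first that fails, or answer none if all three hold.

m_sum

azimuthal sum: -1 − 2 + 4 = 1  ✗
1 ≤ 4 ≤ 5 (triangle on l)
L = 3 + 2 + 4 = 9 (odd)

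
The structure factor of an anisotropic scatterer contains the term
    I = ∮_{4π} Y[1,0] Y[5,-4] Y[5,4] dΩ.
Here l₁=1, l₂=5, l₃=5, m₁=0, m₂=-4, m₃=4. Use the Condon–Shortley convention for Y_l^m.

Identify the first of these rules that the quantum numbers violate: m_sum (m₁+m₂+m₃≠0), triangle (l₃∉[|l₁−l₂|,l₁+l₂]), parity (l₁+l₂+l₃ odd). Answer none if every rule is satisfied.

parity

azimuthal sum: 0 − 4 + 4 = 0  ✓
4 ≤ 5 ≤ 6 (triangle on l)  ✓
L = 1 + 5 + 5 = 11 (odd)  ✗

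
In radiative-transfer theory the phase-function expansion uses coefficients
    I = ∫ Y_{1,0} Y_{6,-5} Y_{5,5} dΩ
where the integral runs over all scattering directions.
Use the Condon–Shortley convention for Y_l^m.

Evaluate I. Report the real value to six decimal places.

Rules hold: Σm=0, L=12 even, 5≤5≤7.
N = 3·13·11 = 429
Δ = 2!·0!·10!/13! = 1/858
Racah Σ t=1..1: t=1:−1/14400 = -1/14400
⇒ 3j(1 6 5; 0 0 0)² = 6/143, sgn +1
Racah Σ t=1..1: t=1:−1/3628800 = -1/3628800
⇒ 3j(1 6 5; 0 -5 5)² = 1/78, sgn -1
4πI² = N·(3j₀)²·(3jₘ)² = 3/13
I = -1·√(0.230769/4π) = -0.13551395

-0.135514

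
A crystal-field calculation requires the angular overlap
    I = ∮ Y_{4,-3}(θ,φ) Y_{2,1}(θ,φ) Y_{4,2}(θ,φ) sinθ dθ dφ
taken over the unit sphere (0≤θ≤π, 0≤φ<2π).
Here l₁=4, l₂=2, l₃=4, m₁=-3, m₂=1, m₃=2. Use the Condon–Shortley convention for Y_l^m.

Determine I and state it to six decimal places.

m-sum 0 ✓  L=10 even ✓  2≤4≤6 ✓
Π(2lᵢ+1) = 9×5×9 = 405
triangle coeff Δ(4,2,4) = 1/13860
Σ_t [0,2]: t=0:+1/192 t=1:−1/36 t=2:+1/192 = -5/288
(3j)²=20/693 [(4 2 4; 0 0 0)], sign=-1
Σ_t [1,2]: t=1:−1/1440 t=2:+1/240 = 1/288
(3j)²=5/132 [(4 2 4; -3 1 2)], sign=+1
⇒ 4πI² = 375/847
I = (-1)√(375/847/(4π)) = -0.18770204

-0.187702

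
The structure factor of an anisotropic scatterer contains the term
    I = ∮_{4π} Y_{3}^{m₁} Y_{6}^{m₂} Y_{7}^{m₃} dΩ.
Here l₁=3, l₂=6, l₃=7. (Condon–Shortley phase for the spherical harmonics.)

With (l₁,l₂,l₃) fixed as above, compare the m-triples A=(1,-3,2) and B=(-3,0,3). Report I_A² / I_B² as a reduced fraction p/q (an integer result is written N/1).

1369/3150

Shared (l₁,l₂,l₃)=(3,6,7): N and (l;000)² cancel in I_A²/I_B².
A: Δ = 2!·4!·10!/17! = 1/2042040; Racah Σ t=0..2: t=0:+1/241920 t=1:−1/483840 t=2:+1/17418240 = 37/17418240; ⇒ 3j(3 6 7; 1 -3 2)² = 1369/136136, sgn -1
B: Δ = 2!·4!·10!/17! = 1/2042040; Racah Σ t=2..2: t=2:+1/829440 = 1/829440; ⇒ 3j(3 6 7; -3 0 3)² = 225/9724, sgn +1
I_A²/I_B² = (1369/136136)/(225/9724) = 1369/3150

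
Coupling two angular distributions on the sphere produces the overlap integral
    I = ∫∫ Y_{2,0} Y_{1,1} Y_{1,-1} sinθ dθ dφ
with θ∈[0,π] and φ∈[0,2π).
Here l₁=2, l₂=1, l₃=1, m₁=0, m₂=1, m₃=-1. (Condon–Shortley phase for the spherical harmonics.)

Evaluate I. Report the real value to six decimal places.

0.126157

Rules hold: Σm=0, L=4 even, 1≤1≤3.
N = 5·3·3 = 45
Δ = 2!·2!·0!/5! = 1/30
Racah Σ t=1..1: t=1:−1/1 = -1/1
⇒ 3j(2 1 1; 0 0 0)² = 2/15, sgn +1
Racah Σ t=2..2: t=2:+1/4 = 1/4
⇒ 3j(2 1 1; 0 1 -1)² = 1/30, sgn +1
4πI² = N·(3j₀)²·(3jₘ)² = 1/5
I = +1·√(0.2/4π) = 0.12615663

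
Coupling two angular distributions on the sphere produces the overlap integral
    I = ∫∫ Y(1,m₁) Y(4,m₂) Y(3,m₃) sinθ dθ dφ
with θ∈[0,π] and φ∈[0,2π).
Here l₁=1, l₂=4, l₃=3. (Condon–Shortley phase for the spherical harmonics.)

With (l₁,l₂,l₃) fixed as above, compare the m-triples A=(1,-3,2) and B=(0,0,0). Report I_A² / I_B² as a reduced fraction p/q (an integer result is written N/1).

Same 1,4,3: normalisation and zero-m 3j drop out of the ratio.
A: Δ: 2! 0! 6! / 9! → 1/252; sum: t=0:+1/240 = 1/240; 3j²(1 4 3; 1 -3 2) = Δ·Π!·Σ² = 1/12  (sign -1)
B: Δ: 2! 0! 6! / 9! → 1/252; sum: t=1:−1/36 = -1/36; 3j²(1 4 3; 0 0 0) = Δ·Π!·Σ² = 4/63  (sign +1)
I_A²/I_B² = (1/12)/(4/63) = 21/16

21/16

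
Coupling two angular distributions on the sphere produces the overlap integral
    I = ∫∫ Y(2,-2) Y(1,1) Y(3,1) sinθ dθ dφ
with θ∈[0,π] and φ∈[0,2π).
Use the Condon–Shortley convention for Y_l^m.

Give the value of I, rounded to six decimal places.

-0.082589

Checks pass: Σm=0; 6 even; l₃=3∈[1,3].
(2·2+1)(2·1+1)(2·3+1) = 105
Δ: 0! 4! 2! / 7! → 1/105
sum: t=0:+1/4 = 1/4
3j²(2 1 3; 0 0 0) = Δ·Π!·Σ² = 3/35  (sign -1)
sum: t=0:+1/48 = 1/48
3j²(2 1 3; -2 1 1) = Δ·Π!·Σ² = 1/105  (sign +1)
combine: 4πI² = 105·3/35·1/105 = 3/35
take √, sign -1: I = -0.08258890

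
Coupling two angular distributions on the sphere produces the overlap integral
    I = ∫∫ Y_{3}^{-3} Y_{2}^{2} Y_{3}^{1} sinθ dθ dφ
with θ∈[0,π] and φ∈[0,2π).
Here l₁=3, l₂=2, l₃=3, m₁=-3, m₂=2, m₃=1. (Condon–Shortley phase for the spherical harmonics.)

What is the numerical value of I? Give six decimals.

0.132981

Rules hold: Σm=0, L=8 even, 1≤3≤5.
N = 7·5·7 = 245
Δ = 2!·4!·2!/9! = 1/3780
Racah Σ t=0..2: t=0:+1/24 t=1:−1/4 t=2:+1/24 = -1/6
⇒ 3j(3 2 3; 0 0 0)² = 4/105, sgn +1
Racah Σ t=2..2: t=2:+1/96 = 1/96
⇒ 3j(3 2 3; -3 2 1)² = 1/42, sgn +1
4πI² = N·(3j₀)²·(3jₘ)² = 2/9
I = +1·√(0.222222/4π) = 0.13298076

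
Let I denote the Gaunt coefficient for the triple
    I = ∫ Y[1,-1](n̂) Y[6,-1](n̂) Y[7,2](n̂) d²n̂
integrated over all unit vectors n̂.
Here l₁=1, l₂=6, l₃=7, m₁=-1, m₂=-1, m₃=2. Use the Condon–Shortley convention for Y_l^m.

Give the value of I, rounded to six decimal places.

Checks pass: Σm=0; 14 even; l₃=7∈[5,7].
(2·1+1)(2·6+1)(2·7+1) = 585
Δ: 0! 2! 12! / 15! → 1/1365
sum: t=0:+1/518400 = 1/518400
3j²(1 6 7; 0 0 0) = Δ·Π!·Σ² = 7/195  (sign -1)
sum: t=0:+1/1209600 = 1/1209600
3j²(1 6 7; -1 -1 2) = Δ·Π!·Σ² = 12/455  (sign -1)
combine: 4πI² = 585·7/195·12/455 = 36/65
take √, sign +1: I = 0.20993732

0.209937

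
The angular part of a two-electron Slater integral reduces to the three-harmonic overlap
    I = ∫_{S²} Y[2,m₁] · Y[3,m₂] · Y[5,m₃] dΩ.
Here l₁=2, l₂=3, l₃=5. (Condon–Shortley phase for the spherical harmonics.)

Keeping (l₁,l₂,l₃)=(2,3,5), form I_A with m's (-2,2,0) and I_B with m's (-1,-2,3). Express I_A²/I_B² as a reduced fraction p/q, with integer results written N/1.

Shared (l₁,l₂,l₃)=(2,3,5): N and (l;000)² cancel in I_A²/I_B².
A: Δ = 0!·4!·6!/11! = 1/2310; Racah Σ t=0..0: t=0:+1/2880 = 1/2880; ⇒ 3j(2 3 5; -2 2 0)² = 1/462, sgn -1
B: Δ = 0!·4!·6!/11! = 1/2310; Racah Σ t=0..0: t=0:+1/720 = 1/720; ⇒ 3j(2 3 5; -1 -2 3)² = 8/165, sgn +1
I_A²/I_B² = (1/462)/(8/165) = 5/112

5/112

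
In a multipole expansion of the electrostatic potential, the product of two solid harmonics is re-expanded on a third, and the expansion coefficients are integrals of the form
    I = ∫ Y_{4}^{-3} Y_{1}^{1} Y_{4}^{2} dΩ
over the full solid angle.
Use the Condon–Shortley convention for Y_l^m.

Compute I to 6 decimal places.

L=9 odd ⇒ parity kills the (l;000) factor ⇒ I = 0

0.000000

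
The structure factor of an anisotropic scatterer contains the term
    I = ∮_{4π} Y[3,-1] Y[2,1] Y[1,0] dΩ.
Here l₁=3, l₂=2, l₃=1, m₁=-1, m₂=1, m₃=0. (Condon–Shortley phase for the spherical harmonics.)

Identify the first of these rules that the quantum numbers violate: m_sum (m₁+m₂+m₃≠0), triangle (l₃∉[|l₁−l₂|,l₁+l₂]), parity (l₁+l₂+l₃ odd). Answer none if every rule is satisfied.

m₁+m₂+m₃ = -1 + 1 + 0 = 0  ✓
triangle: |3−2|=1 ≤ l₃=1 ≤ 3+2=5  ✓
parity: l₁+l₂+l₃ = 6 is even  ✓

none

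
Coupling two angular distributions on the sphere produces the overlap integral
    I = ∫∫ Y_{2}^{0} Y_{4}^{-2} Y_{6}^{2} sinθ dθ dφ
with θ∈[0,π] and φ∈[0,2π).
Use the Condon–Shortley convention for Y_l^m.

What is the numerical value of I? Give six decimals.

0.206144

m-sum 0 ✓  L=12 even ✓  2≤6≤6 ✓
Π(2lᵢ+1) = 5×9×13 = 585
triangle coeff Δ(2,4,6) = 1/6435
Σ_t [0,0]: t=0:+1/2304 = 1/2304
(3j)²=5/143 [(2 4 6; 0 0 0)], sign=+1
Σ_t [0,0]: t=0:+1/5760 = 1/5760
(3j)²=56/2145 [(2 4 6; 0 -2 2)], sign=+1
⇒ 4πI² = 840/1573
I = (+1)√(840/1573/(4π)) = 0.20614383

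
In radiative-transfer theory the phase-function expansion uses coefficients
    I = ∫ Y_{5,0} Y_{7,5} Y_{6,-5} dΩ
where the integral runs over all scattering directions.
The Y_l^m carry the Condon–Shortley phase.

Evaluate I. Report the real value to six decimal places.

0.038107

Checks pass: Σm=0; 18 even; l₃=6∈[2,12].
(2·5+1)(2·7+1)(2·6+1) = 2145
Δ: 6! 4! 8! / 19! → 1/174594420
sum: t=1:−1/4147200 t=2:+1/207360 t=3:−1/82944 t=4:+1/207360 t=5:−1/4147200 = -1/345600
3j²(5 7 6; 0 0 0) = Δ·Π!·Σ² = 420/46189  (sign -1)
sum: t=4:+1/11612160 t=5:−1/14515200 = 1/58060800
3j²(5 7 6; 0 5 -5) = Δ·Π!·Σ² = 55/58786  (sign -1)
combine: 4πI² = 2145·420/46189·55/58786 = 24750/1356277
take √, sign +1: I = 0.03810733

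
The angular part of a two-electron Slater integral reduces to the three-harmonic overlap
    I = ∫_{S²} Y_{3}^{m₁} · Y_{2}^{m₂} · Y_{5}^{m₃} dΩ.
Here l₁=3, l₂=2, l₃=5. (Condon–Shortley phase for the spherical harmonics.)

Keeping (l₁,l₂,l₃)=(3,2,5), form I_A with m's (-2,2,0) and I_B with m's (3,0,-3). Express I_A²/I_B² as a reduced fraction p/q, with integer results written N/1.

Same 3,2,5: normalisation and zero-m 3j drop out of the ratio.
A: Δ: 0! 6! 4! / 11! → 1/2310; sum: t=0:+1/2880 = 1/2880; 3j²(3 2 5; -2 2 0) = Δ·Π!·Σ² = 1/462  (sign -1)
B: Δ: 0! 6! 4! / 11! → 1/2310; sum: t=0:+1/2880 = 1/2880; 3j²(3 2 5; 3 0 -3) = Δ·Π!·Σ² = 2/165  (sign +1)
I_A²/I_B² = (1/462)/(2/165) = 5/28

5/28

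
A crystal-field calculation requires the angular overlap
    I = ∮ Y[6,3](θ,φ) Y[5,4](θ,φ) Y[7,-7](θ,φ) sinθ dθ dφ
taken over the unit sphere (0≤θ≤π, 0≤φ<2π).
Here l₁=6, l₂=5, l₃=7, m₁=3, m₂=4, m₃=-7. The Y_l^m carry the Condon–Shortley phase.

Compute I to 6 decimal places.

Rules hold: Σm=0, L=18 even, 1≤7≤11.
N = 13·11·15 = 2145
Δ = 4!·8!·6!/19! = 1/174594420
Racah Σ t=0..4: t=0:+1/4147200 t=1:−1/207360 t=2:+1/82944 t=3:−1/207360 t=4:+1/4147200 = 1/345600
⇒ 3j(6 5 7; 0 0 0)² = 420/46189, sgn -1
Racah Σ t=3..3: t=3:−1/174182400 = -1/174182400
⇒ 3j(6 5 7; 3 4 -7)² = 21/1615, sgn -1
4πI² = N·(3j₀)²·(3jₘ)² = 26460/104329
I = +1·√(0.253621/4π) = 0.14206512

0.142065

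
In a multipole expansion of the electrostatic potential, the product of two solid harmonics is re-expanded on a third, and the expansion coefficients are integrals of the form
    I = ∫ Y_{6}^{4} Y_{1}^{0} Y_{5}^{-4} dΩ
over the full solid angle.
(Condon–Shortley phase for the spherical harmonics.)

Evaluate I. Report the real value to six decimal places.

Checks pass: Σm=0; 12 even; l₃=5∈[5,7].
(2·6+1)(2·1+1)(2·5+1) = 429
Δ: 2! 10! 0! / 13! → 1/858
sum: t=1:−1/14400 = -1/14400
3j²(6 1 5; 0 0 0) = Δ·Π!·Σ² = 6/143  (sign +1)
sum: t=1:−1/362880 = -1/362880
3j²(6 1 5; 4 0 -4) = Δ·Π!·Σ² = 10/429  (sign +1)
combine: 4πI² = 429·6/143·10/429 = 60/143
take √, sign +1: I = 0.18272698

0.182727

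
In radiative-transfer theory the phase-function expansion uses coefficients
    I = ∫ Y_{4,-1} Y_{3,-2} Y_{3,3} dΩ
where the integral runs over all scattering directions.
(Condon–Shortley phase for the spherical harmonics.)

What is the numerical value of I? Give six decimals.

Rules hold: Σm=0, L=10 even, 1≤3≤7.
N = 9·7·7 = 441
Δ = 4!·4!·2!/11! = 1/34650
Racah Σ t=1..3: t=1:−1/72 t=2:+1/16 t=3:−1/72 = 5/144
⇒ 3j(4 3 3; 0 0 0)² = 2/77, sgn -1
Racah Σ t=1..1: t=1:−1/288 = -1/288
⇒ 3j(4 3 3; -1 -2 3)² = 5/231, sgn -1
4πI² = N·(3j₀)²·(3jₘ)² = 30/121
I = +1·√(0.247934/4π) = 0.14046335

0.140463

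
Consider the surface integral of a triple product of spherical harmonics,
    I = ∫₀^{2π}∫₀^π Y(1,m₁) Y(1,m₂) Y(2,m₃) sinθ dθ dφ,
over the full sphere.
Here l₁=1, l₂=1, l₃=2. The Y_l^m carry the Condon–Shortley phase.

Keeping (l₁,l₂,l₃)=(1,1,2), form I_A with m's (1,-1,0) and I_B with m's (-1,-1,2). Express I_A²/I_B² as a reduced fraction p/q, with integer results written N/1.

Shared (l₁,l₂,l₃)=(1,1,2): N and (l;000)² cancel in I_A²/I_B².
A: Δ = 0!·2!·2!/5! = 1/30; Racah Σ t=0..0: t=0:+1/4 = 1/4; ⇒ 3j(1 1 2; 1 -1 0)² = 1/30, sgn +1
B: Δ = 0!·2!·2!/5! = 1/30; Racah Σ t=0..0: t=0:+1/4 = 1/4; ⇒ 3j(1 1 2; -1 -1 2)² = 1/5, sgn +1
I_A²/I_B² = (1/30)/(1/5) = 1/6

1/6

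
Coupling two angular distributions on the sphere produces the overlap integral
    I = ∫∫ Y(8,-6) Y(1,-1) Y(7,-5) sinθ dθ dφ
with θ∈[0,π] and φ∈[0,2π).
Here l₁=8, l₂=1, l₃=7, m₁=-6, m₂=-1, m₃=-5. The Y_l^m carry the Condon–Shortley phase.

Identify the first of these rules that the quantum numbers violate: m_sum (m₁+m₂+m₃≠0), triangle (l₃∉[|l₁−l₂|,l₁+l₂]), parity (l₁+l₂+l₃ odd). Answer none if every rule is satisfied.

azimuthal sum: -6 − 1 − 5 = -12  ✗
7 ≤ 7 ≤ 9 (triangle on l)
L = 8 + 1 + 7 = 16 (even)

m_sum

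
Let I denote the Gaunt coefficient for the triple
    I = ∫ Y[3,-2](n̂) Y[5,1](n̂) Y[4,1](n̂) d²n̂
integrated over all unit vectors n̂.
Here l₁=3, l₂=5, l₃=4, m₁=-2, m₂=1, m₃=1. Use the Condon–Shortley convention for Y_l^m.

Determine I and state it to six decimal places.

m-sum 0 ✓  L=12 even ✓  2≤4≤8 ✓
Π(2lᵢ+1) = 7×11×9 = 693
triangle coeff Δ(3,5,4) = 1/180180
Σ_t [1,3]: t=1:−1/576 t=2:+1/144 t=3:−1/576 = 1/288
(3j)²=20/1001 [(3 5 4; 0 0 0)], sign=+1
Σ_t [3,4]: t=3:−1/432 t=4:+1/1152 = -5/3456
(3j)²=625/36036 [(3 5 4; -2 1 1)], sign=+1
⇒ 4πI² = 3125/13013
I = (+1)√(3125/13013/(4π)) = 0.13823925

0.138239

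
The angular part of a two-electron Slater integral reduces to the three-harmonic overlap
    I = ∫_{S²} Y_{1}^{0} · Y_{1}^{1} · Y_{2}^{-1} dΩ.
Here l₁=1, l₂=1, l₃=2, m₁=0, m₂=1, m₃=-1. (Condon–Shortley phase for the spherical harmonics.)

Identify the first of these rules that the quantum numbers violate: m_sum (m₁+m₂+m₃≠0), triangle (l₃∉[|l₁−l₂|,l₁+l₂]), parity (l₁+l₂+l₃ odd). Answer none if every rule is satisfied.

none

Σmᵢ = 0  ✓
l₃∈[|l₁−l₂|,l₁+l₂]=[0,2], have l₃=2  ✓
Σlᵢ = 4 ⇒ even  ✓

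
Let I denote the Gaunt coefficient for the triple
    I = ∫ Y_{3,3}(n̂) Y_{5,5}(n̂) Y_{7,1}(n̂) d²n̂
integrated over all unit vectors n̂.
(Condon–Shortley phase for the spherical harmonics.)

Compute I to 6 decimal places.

0.000000

3 + 5 + 1 = 9 ≠ 0: azimuthal integral kills it; I = 0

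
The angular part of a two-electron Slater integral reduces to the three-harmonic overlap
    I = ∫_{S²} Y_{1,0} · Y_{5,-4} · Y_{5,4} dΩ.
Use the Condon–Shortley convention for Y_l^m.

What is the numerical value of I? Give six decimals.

L=11 odd ⇒ parity kills the (l;000) factor ⇒ I = 0

0.000000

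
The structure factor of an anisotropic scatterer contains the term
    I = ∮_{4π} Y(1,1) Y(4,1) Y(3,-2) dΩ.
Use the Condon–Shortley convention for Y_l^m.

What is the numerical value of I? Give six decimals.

-0.106622

Checks pass: Σm=0; 8 even; l₃=3∈[3,5].
(2·1+1)(2·4+1)(2·3+1) = 189
Δ: 2! 0! 6! / 9! → 1/252
sum: t=1:−1/36 = -1/36
3j²(1 4 3; 0 0 0) = Δ·Π!·Σ² = 4/63  (sign +1)
sum: t=0:+1/240 = 1/240
3j²(1 4 3; 1 1 -2) = Δ·Π!·Σ² = 1/84  (sign -1)
combine: 4πI² = 189·4/63·1/84 = 1/7
take √, sign -1: I = -0.10662181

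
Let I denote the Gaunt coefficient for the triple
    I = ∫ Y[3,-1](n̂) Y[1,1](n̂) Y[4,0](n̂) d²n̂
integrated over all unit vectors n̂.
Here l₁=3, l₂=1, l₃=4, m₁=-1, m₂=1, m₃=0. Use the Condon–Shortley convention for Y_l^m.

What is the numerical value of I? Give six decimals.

Checks pass: Σm=0; 8 even; l₃=4∈[2,4].
(2·3+1)(2·1+1)(2·4+1) = 189
Δ: 0! 6! 2! / 9! → 1/252
sum: t=0:+1/36 = 1/36
3j²(3 1 4; 0 0 0) = Δ·Π!·Σ² = 4/63  (sign +1)
sum: t=0:+1/96 = 1/96
3j²(3 1 4; -1 1 0) = Δ·Π!·Σ² = 1/42  (sign +1)
combine: 4πI² = 189·4/63·1/42 = 2/7
take √, sign +1: I = 0.15078601

0.150786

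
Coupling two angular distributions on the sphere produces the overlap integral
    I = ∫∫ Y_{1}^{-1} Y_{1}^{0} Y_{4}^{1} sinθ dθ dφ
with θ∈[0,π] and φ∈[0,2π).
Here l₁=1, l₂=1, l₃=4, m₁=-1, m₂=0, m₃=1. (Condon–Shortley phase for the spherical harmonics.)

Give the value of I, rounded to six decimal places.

triangle: need 0≤l₃≤2, have 4; I=0

0.000000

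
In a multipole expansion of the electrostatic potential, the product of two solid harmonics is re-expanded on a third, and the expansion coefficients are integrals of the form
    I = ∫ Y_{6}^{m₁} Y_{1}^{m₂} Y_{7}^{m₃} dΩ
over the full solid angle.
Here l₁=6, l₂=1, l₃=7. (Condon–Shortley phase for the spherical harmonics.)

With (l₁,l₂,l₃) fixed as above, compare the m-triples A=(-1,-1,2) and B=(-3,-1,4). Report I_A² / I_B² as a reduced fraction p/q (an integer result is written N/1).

36/55

Shared (l₁,l₂,l₃)=(6,1,7): N and (l;000)² cancel in I_A²/I_B².
A: Δ = 0!·12!·2!/15! = 1/1365; Racah Σ t=0..0: t=0:+1/1209600 = 1/1209600; ⇒ 3j(6 1 7; -1 -1 2)² = 12/455, sgn -1
B: Δ = 0!·12!·2!/15! = 1/1365; Racah Σ t=0..0: t=0:+1/4354560 = 1/4354560; ⇒ 3j(6 1 7; -3 -1 4)² = 11/273, sgn -1
I_A²/I_B² = (12/455)/(11/273) = 36/55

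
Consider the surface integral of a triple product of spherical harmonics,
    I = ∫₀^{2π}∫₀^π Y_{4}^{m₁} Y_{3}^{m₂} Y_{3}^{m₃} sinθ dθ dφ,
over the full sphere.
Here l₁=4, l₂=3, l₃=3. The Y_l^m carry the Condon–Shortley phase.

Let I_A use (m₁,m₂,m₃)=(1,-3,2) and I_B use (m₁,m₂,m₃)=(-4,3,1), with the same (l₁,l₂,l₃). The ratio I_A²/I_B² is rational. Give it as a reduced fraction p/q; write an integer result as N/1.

5/7

l's match ⇒ only the (l;m) 3-j factors differ between A and B.
A: triangle coeff Δ(4,3,3) = 1/34650; Σ_t [0,0]: t=0:+1/288 = 1/288; (3j)²=5/231 [(4 3 3; 1 -3 2)], sign=-1
B: triangle coeff Δ(4,3,3) = 1/34650; Σ_t [4,4]: t=4:+1/1152 = 1/1152; (3j)²=1/33 [(4 3 3; -4 3 1)], sign=+1
I_A²/I_B² = (5/231)/(1/33) = 5/7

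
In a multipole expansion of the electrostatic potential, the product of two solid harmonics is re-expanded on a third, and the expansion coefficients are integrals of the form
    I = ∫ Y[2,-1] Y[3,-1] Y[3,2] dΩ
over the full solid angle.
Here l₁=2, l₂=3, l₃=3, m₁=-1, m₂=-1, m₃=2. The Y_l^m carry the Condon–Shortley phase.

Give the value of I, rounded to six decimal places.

m-sum 0 ✓  L=8 even ✓  1≤3≤5 ✓
Π(2lᵢ+1) = 5×7×7 = 245
triangle coeff Δ(2,3,3) = 1/3780
Σ_t [0,2]: t=0:+1/24 t=1:−1/4 t=2:+1/24 = -1/6
(3j)²=4/105 [(2 3 3; 0 0 0)], sign=+1
Σ_t [1,2]: t=1:−1/12 t=2:+1/48 = -1/16
(3j)²=1/28 [(2 3 3; -1 -1 2)], sign=+1
⇒ 4πI² = 1/3
I = (+1)√(1/3/(4π)) = 0.16286750

0.162868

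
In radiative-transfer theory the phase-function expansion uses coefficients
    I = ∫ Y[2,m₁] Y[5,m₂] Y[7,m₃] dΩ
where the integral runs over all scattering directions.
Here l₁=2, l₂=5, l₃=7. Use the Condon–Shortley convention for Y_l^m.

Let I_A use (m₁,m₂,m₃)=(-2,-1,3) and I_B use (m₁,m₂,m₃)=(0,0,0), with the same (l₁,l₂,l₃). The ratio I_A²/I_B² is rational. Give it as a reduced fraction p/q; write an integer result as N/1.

10/21

Same 2,5,7: normalisation and zero-m 3j drop out of the ratio.
A: Δ: 0! 4! 10! / 15! → 1/15015; sum: t=0:+1/414720 = 1/414720; 3j²(2 5 7; -2 -1 3) = Δ·Π!·Σ² = 2/143  (sign +1)
B: Δ: 0! 4! 10! / 15! → 1/15015; sum: t=0:+1/57600 = 1/57600; 3j²(2 5 7; 0 0 0) = Δ·Π!·Σ² = 21/715  (sign -1)
I_A²/I_B² = (2/143)/(21/715) = 10/21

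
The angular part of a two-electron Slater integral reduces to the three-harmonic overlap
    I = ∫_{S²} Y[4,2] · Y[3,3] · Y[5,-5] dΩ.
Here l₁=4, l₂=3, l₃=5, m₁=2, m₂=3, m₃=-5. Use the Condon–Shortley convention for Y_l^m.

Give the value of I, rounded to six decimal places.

Rules hold: Σm=0, L=12 even, 1≤5≤7.
N = 9·7·11 = 693
Δ = 2!·6!·4!/13! = 1/180180
Racah Σ t=0..2: t=0:+1/576 t=1:−1/144 t=2:+1/576 = -1/288
⇒ 3j(4 3 5; 0 0 0)² = 20/1001, sgn +1
Racah Σ t=2..2: t=2:+1/34560 = 1/34560
⇒ 3j(4 3 5; 2 3 -5)² = 5/286, sgn +1
4πI² = N·(3j₀)²·(3jₘ)² = 450/1859
I = +1·√(0.242066/4π) = 0.13879110

0.138791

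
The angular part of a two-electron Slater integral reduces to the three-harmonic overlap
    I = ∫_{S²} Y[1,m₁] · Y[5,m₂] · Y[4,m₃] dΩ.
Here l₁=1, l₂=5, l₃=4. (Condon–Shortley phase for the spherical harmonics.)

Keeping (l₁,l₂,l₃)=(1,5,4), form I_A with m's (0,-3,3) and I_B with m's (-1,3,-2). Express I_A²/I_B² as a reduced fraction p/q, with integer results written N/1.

Shared (l₁,l₂,l₃)=(1,5,4): N and (l;000)² cancel in I_A²/I_B².
A: Δ = 2!·0!·8!/11! = 1/495; Racah Σ t=1..1: t=1:−1/5040 = -1/5040; ⇒ 3j(1 5 4; 0 -3 3)² = 16/495, sgn +1
B: Δ = 2!·0!·8!/11! = 1/495; Racah Σ t=2..2: t=2:+1/2880 = 1/2880; ⇒ 3j(1 5 4; -1 3 -2)² = 28/495, sgn +1
I_A²/I_B² = (16/495)/(28/495) = 4/7

4/7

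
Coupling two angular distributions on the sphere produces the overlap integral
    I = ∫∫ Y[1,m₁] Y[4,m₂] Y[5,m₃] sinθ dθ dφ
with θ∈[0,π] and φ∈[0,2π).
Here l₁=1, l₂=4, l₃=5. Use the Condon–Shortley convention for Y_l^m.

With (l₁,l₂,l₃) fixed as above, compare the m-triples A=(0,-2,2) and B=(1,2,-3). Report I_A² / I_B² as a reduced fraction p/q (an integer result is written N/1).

3/4

Same 1,4,5: normalisation and zero-m 3j drop out of the ratio.
A: Δ: 0! 2! 8! / 11! → 1/495; sum: t=0:+1/1440 = 1/1440; 3j²(1 4 5; 0 -2 2) = Δ·Π!·Σ² = 7/165  (sign -1)
B: Δ: 0! 2! 8! / 11! → 1/495; sum: t=0:+1/2880 = 1/2880; 3j²(1 4 5; 1 2 -3) = Δ·Π!·Σ² = 28/495  (sign +1)
I_A²/I_B² = (7/165)/(28/495) = 3/4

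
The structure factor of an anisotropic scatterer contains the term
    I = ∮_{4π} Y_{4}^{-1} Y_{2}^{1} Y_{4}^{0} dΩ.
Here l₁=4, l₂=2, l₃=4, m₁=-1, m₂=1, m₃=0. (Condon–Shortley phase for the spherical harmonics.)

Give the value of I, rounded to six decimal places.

-0.044869

m-sum 0 ✓  L=10 even ✓  2≤4≤6 ✓
Π(2lᵢ+1) = 9×5×9 = 405
triangle coeff Δ(4,2,4) = 1/13860
Σ_t [0,2]: t=0:+1/192 t=1:−1/36 t=2:+1/192 = -5/288
(3j)²=20/693 [(4 2 4; 0 0 0)], sign=-1
Σ_t [1,2]: t=1:−1/96 t=2:+1/72 = 1/288
(3j)²=1/462 [(4 2 4; -1 1 0)], sign=+1
⇒ 4πI² = 150/5929
I = (-1)√(150/5929/(4π)) = -0.04486937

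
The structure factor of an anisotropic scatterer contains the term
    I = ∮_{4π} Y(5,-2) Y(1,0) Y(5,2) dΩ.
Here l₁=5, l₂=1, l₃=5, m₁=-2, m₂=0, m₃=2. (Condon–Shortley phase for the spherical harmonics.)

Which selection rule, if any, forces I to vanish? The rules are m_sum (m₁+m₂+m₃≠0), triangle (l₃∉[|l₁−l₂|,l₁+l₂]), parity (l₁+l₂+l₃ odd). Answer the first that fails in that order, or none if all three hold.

m₁+m₂+m₃ = -2 + 0 + 2 = 0  ✓
triangle: |5−1|=4 ≤ l₃=5 ≤ 5+1=6  ✓
parity: l₁+l₂+l₃ = 11 is odd  ✗

parity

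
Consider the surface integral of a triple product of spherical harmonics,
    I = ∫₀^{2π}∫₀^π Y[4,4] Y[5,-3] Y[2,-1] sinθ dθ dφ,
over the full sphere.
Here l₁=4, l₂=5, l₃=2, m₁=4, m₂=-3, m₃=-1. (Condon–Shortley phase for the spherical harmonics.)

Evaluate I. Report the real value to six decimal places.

0.000000

L=11 odd ⇒ parity kills the (l;000) factor ⇒ I = 0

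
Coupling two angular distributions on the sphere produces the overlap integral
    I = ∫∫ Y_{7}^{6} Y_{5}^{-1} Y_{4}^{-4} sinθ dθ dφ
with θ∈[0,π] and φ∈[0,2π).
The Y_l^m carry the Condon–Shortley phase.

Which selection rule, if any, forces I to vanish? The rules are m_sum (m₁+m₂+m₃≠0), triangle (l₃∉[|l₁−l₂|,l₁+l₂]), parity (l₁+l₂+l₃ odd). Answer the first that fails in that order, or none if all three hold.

azimuthal sum: 6 − 1 − 4 = 1  ✗
2 ≤ 4 ≤ 12 (triangle on l)
L = 7 + 5 + 4 = 16 (even)

m_sum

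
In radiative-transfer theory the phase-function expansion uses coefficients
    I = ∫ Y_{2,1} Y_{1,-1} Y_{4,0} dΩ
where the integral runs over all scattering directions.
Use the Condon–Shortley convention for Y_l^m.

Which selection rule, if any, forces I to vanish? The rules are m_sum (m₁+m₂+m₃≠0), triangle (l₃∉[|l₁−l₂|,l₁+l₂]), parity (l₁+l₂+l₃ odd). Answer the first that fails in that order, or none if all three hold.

triangle

Σmᵢ = 0  ✓
l₃∈[|l₁−l₂|,l₁+l₂]=[1,3], have l₃=4  ✗
Σlᵢ = 7 ⇒ odd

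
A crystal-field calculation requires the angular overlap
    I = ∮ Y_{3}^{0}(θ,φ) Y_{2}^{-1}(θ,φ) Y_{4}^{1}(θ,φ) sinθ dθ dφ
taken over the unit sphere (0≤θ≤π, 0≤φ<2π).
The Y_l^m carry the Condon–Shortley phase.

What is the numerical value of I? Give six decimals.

Σlᵢ=9 odd — θ-integrand is odd under cosθ→−cosθ; I=0

0.000000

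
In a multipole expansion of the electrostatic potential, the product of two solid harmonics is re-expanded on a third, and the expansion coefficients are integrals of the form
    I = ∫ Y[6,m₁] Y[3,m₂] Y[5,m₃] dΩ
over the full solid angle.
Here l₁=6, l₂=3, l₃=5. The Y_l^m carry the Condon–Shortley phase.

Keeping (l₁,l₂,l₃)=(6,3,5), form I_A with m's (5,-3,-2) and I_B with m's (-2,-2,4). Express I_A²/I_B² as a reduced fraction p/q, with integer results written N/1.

22/15

l's match ⇒ only the (l;m) 3-j factors differ between A and B.
A: triangle coeff Δ(6,3,5) = 1/675675; Σ_t [0,0]: t=0:+1/241920 = 1/241920; (3j)²=2/91 [(6 3 5; 5 -3 -2)], sign=-1
B: triangle coeff Δ(6,3,5) = 1/675675; Σ_t [0,1]: t=0:+1/967680 t=1:−1/60480 = -1/64512; (3j)²=15/1001 [(6 3 5; -2 -2 4)], sign=+1
I_A²/I_B² = (2/91)/(15/1001) = 22/15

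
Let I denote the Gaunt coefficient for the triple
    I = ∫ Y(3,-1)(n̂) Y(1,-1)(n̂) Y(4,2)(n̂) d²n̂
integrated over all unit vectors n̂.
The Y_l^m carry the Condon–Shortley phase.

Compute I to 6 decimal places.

0.238414

m-sum 0 ✓  L=8 even ✓  2≤4≤4 ✓
Π(2lᵢ+1) = 7×3×9 = 189
triangle coeff Δ(3,1,4) = 1/252
Σ_t [0,0]: t=0:+1/36 = 1/36
(3j)²=4/63 [(3 1 4; 0 0 0)], sign=+1
Σ_t [0,0]: t=0:+1/96 = 1/96
(3j)²=5/84 [(3 1 4; -1 -1 2)], sign=+1
⇒ 4πI² = 5/7
I = (+1)√(5/7/(4π)) = 0.23841361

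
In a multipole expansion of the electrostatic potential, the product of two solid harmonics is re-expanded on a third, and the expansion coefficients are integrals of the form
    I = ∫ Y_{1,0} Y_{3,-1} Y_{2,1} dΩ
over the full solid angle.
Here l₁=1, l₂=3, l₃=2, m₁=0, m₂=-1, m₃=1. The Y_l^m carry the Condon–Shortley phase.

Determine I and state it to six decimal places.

m-sum 0 ✓  L=6 even ✓  2≤2≤4 ✓
Π(2lᵢ+1) = 3×7×5 = 105
triangle coeff Δ(1,3,2) = 1/105
Σ_t [1,1]: t=1:−1/4 = -1/4
(3j)²=3/35 [(1 3 2; 0 0 0)], sign=-1
Σ_t [1,1]: t=1:−1/6 = -1/6
(3j)²=8/105 [(1 3 2; 0 -1 1)], sign=+1
⇒ 4πI² = 24/35
I = (-1)√(24/35/(4π)) = -0.23359668

-0.233597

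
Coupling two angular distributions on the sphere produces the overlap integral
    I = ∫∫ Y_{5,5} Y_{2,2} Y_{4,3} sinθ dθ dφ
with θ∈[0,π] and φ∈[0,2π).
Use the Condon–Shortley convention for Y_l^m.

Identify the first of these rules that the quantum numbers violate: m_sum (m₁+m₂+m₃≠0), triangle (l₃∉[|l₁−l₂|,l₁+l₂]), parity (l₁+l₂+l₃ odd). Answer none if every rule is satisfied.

Σmᵢ = 10  ✗
l₃∈[|l₁−l₂|,l₁+l₂]=[3,7], have l₃=4
Σlᵢ = 11 ⇒ odd

m_sum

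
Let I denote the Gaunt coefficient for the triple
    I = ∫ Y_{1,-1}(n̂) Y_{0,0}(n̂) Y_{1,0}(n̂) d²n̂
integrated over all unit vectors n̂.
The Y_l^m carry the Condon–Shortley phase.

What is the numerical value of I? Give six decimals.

0.000000

m-sum = -1 + 0 + 0 = -1 ≠ 0 ⇒ I = 0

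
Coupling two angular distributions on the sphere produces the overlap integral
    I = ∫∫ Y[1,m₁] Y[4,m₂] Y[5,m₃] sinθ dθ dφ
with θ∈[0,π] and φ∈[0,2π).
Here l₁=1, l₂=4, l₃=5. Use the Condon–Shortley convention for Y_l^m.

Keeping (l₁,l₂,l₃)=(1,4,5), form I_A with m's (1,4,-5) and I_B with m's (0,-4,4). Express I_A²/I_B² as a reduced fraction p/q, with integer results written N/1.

Same 1,4,5: normalisation and zero-m 3j drop out of the ratio.
A: Δ: 0! 2! 8! / 11! → 1/495; sum: t=0:+1/80640 = 1/80640; 3j²(1 4 5; 1 4 -5) = Δ·Π!·Σ² = 1/11  (sign +1)
B: Δ: 0! 2! 8! / 11! → 1/495; sum: t=0:+1/40320 = 1/40320; 3j²(1 4 5; 0 -4 4) = Δ·Π!·Σ² = 1/55  (sign -1)
I_A²/I_B² = (1/11)/(1/55) = 5/1

5/1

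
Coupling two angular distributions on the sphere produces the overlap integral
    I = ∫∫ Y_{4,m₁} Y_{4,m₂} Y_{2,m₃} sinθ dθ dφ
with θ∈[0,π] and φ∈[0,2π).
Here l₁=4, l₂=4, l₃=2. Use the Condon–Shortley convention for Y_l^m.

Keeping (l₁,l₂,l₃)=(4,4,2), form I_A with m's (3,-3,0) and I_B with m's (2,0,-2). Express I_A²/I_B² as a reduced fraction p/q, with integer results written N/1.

Same 4,4,2: normalisation and zero-m 3j drop out of the ratio.
A: Δ: 6! 2! 2! / 11! → 1/13860; sum: t=0:+1/720 t=1:−1/480 = -1/1440; 3j²(4 4 2; 3 -3 0) = Δ·Π!·Σ² = 7/1980  (sign -1)
B: Δ: 6! 2! 2! / 11! → 1/13860; sum: t=2:+1/192 = 1/192; 3j²(4 4 2; 2 0 -2) = Δ·Π!·Σ² = 3/77  (sign +1)
I_A²/I_B² = (7/1980)/(3/77) = 49/540

49/540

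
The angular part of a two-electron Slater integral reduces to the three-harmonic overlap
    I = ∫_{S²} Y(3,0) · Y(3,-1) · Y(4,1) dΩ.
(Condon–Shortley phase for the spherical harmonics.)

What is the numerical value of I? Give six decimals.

m-sum 0 ✓  L=10 even ✓  0≤4≤6 ✓
Π(2lᵢ+1) = 7×7×9 = 441
triangle coeff Δ(3,3,4) = 1/34650
Σ_t [0,2]: t=0:+1/72 t=1:−1/16 t=2:+1/72 = -5/144
(3j)²=2/77 [(3 3 4; 0 0 0)], sign=-1
Σ_t [0,2]: t=0:+1/48 t=1:−1/24 t=2:+1/288 = -5/288
(3j)²=5/462 [(3 3 4; 0 -1 1)], sign=+1
⇒ 4πI² = 15/121
I = (-1)√(15/121/(4π)) = -0.09932258

-0.099323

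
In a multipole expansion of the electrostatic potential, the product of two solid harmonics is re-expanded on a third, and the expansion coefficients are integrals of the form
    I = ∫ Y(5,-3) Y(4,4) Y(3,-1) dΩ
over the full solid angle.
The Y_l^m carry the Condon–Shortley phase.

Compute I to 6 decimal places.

0.169606

Checks pass: Σm=0; 12 even; l₃=3∈[1,9].
(2·5+1)(2·4+1)(2·3+1) = 693
Δ: 6! 4! 2! / 13! → 1/180180
sum: t=2:+1/576 t=3:−1/144 t=4:+1/576 = -1/288
3j²(5 4 3; 0 0 0) = Δ·Π!·Σ² = 20/1001  (sign +1)
sum: t=6:+1/5760 = 1/5760
3j²(5 4 3; -3 4 -1) = Δ·Π!·Σ² = 56/2145  (sign +1)
combine: 4πI² = 693·20/1001·56/2145 = 672/1859
take √, sign +1: I = 0.16960553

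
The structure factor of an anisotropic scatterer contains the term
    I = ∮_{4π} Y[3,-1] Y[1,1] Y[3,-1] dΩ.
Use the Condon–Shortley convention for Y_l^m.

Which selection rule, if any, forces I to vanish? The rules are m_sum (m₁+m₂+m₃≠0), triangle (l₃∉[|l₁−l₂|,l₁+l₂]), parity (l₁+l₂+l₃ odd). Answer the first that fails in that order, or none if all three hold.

m_sum

m₁+m₂+m₃ = -1 + 1 − 1 = -1  ✗
triangle: |3−1|=2 ≤ l₃=3 ≤ 3+1=4
parity: l₁+l₂+l₃ = 7 is odd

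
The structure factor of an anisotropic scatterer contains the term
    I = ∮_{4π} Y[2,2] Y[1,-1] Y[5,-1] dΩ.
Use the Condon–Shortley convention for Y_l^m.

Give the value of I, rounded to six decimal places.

triangle: need 1≤l₃≤3, have 5; I=0

0.000000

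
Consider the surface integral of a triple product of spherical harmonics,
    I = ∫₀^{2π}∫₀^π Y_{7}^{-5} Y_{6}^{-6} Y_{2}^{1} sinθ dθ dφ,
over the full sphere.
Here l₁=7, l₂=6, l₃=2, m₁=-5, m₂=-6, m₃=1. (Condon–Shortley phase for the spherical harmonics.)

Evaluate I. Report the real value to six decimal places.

-5 − 6 + 1 = -10 ≠ 0: azimuthal integral kills it; I = 0

0.000000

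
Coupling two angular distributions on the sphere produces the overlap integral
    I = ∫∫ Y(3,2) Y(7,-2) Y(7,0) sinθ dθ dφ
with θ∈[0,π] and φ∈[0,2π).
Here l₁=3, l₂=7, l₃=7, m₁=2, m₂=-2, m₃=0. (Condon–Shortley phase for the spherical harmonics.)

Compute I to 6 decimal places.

0.000000

l₁+l₂+l₃=17 is odd: 3j(l;000)=0 ⇒ I=0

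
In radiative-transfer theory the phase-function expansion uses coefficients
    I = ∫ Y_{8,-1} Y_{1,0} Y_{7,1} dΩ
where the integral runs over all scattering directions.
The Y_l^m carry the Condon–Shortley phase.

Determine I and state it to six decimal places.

-0.242860

Checks pass: Σm=0; 16 even; l₃=7∈[7,9].
(2·8+1)(2·1+1)(2·7+1) = 765
Δ: 2! 14! 0! / 17! → 1/2040
sum: t=1:−1/25401600 = -1/25401600
3j²(8 1 7; 0 0 0) = Δ·Π!·Σ² = 8/255  (sign +1)
sum: t=1:−1/29030400 = -1/29030400
3j²(8 1 7; -1 0 1) = Δ·Π!·Σ² = 21/680  (sign -1)
combine: 4πI² = 765·8/255·21/680 = 63/85
take √, sign -1: I = -0.24285994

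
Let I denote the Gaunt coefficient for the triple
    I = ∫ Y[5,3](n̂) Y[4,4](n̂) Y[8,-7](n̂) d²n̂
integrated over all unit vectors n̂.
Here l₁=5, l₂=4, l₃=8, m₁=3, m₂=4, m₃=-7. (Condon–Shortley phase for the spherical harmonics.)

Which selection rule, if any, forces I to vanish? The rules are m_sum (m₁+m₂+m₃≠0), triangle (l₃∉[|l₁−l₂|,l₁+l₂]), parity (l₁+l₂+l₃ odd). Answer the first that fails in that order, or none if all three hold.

azimuthal sum: 3 + 4 − 7 = 0  ✓
1 ≤ 8 ≤ 9 (triangle on l)  ✓
L = 5 + 4 + 8 = 17 (odd)  ✗

parity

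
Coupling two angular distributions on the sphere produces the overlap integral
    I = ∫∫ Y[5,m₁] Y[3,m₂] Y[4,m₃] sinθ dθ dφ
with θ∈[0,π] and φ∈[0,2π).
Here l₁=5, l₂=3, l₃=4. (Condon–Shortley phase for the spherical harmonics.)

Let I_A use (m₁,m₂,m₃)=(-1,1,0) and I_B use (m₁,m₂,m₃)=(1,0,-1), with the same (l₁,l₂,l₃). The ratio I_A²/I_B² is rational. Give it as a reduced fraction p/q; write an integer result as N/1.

Shared (l₁,l₂,l₃)=(5,3,4): N and (l;000)² cancel in I_A²/I_B².
A: Δ = 4!·6!·2!/13! = 1/180180; Racah Σ t=2..4: t=2:+1/384 t=3:−1/216 t=4:+1/2304 = -11/6912; ⇒ 3j(5 3 4; -1 1 0)² = 11/1638, sgn -1
B: Δ = 4!·6!·2!/13! = 1/180180; Racah Σ t=1..3: t=1:−1/432 t=2:+1/192 t=3:−1/1440 = 19/8640; ⇒ 3j(5 3 4; 1 0 -1)² = 361/30030, sgn -1
I_A²/I_B² = (11/1638)/(361/30030) = 605/1083

605/1083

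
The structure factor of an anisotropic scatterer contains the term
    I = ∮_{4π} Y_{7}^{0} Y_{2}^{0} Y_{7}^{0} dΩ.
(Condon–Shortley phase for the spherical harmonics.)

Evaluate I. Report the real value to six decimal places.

0.159836

Rules hold: Σm=0, L=16 even, 5≤7≤9.
N = 15·5·15 = 1125
Δ = 2!·12!·2!/17! = 1/185640
Racah Σ t=0..2: t=0:+1/2419200 t=1:−1/518400 t=2:+1/2419200 = -1/907200
⇒ 3j(7 2 7; 0 0 0)² = 56/3315, sgn +1
(m-triple is (0,0,0) — same symbol as above.)
4πI² = N·(3j₀)²·(3jₘ)² = 15680/48841
I = +1·√(0.321042/4π) = 0.15983645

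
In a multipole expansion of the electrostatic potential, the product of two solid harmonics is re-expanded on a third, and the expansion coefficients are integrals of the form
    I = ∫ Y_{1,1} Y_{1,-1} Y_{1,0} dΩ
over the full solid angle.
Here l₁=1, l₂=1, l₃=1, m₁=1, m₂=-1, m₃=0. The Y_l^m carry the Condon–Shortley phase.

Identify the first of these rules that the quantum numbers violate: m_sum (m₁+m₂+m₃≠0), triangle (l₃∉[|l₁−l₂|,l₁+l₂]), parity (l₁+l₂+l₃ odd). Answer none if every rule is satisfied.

parity

m₁+m₂+m₃ = 1 − 1 + 0 = 0  ✓
triangle: |1−1|=0 ≤ l₃=1 ≤ 1+1=2  ✓
parity: l₁+l₂+l₃ = 3 is odd  ✗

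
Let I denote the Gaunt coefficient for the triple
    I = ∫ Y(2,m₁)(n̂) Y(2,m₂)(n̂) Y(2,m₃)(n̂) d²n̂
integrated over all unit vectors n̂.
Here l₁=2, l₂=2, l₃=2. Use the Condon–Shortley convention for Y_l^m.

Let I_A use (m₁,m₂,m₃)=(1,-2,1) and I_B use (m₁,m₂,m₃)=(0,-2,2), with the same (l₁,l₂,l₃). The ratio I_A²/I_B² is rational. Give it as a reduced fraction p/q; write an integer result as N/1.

Same 2,2,2: normalisation and zero-m 3j drop out of the ratio.
A: Δ: 2! 2! 2! / 7! → 1/630; sum: t=0:+1/4 = 1/4; 3j²(2 2 2; 1 -2 1) = Δ·Π!·Σ² = 3/35  (sign -1)
B: Δ: 2! 2! 2! / 7! → 1/630; sum: t=0:+1/8 = 1/8; 3j²(2 2 2; 0 -2 2) = Δ·Π!·Σ² = 2/35  (sign +1)
I_A²/I_B² = (3/35)/(2/35) = 3/2

3/2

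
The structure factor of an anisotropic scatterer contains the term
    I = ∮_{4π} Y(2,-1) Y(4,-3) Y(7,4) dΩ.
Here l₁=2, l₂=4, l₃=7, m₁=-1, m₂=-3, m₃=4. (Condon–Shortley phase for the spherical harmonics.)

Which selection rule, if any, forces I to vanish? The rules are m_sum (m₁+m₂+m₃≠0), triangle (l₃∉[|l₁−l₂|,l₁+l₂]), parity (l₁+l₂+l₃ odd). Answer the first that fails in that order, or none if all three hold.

triangle

Σmᵢ = 0  ✓
l₃∈[|l₁−l₂|,l₁+l₂]=[2,6], have l₃=7  ✗
Σlᵢ = 13 ⇒ odd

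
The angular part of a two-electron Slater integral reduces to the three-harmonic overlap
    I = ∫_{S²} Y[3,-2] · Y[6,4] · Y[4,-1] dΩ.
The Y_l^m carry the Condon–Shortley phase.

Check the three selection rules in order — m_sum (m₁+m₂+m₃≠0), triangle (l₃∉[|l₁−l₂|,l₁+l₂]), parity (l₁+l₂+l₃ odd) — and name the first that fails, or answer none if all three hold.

m_sum

azimuthal sum: -2 + 4 − 1 = 1  ✗
3 ≤ 4 ≤ 9 (triangle on l)
L = 3 + 6 + 4 = 13 (odd)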